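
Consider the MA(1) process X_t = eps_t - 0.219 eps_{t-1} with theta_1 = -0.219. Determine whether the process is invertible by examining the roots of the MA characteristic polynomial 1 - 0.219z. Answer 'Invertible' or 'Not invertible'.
\text{Invertible}

The MA(q) characteristic polynomial is P(z) = 1 - 0.219z.
Invertibility requires all roots to lie outside the unit circle, i.e. |z| > 1 for every root.
This is linear in z: 1 + (-0.219) z = 0  =>  z = -1/(-0.219) = 4.56621,  |z| = 4.56621.
Moduli of all roots: 4.5662.
All moduli strictly greater than 1? Yes.
Verdict: Invertible.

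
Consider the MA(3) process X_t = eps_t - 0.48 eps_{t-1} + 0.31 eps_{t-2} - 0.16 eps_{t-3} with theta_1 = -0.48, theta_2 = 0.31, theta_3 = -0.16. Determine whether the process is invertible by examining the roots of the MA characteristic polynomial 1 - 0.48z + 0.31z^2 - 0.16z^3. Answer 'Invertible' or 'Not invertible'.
\text{Invertible}

The MA(q) characteristic polynomial is P(z) = 1 - 0.48z + 0.31z^2 - 0.16z^3.
Invertibility requires all roots to lie outside the unit circle, i.e. |z| > 1 for every root.
Degree 3: look for a simple real root z0 first, then factor out (1 - z/z0) and solve the remaining quadratic.
Testing z0 = 2: P(2) = 1 + (-0.48)(2) + (0.31)(2)^2 + (-0.16)(2)^3
  = 1 + (-0.96) + (1.24) + (-1.28) = 0.  So z_0 = 2 is a root, |z_0| = 2.
Divide out the factor (1 - 0.5 z) = (1 - z/z0) (since 1/z0 = 0.5):
  P(z) = (1 - 0.5 z)(1 + (0.02) z + (0.32) z^2)
  [check: z-coef 0.02 - (0.5) = -0.48; z^2-coef 0.32 - (0.5)(0.02) = 0.31; z^3-coef -(0.5)(0.32) = -0.16.]
Remaining roots from the quadratic factor 1 + (0.02) z + (0.32) z^2:
  Set 1 + (0.02) z + (0.32) z^2 = 0, i.e. a z^2 + b z + c = 0 with a = 0.32, b = 0.02, c = 1.
  Discriminant D = b^2 - 4ac = (0.02)^2 - 4*(0.32)*1 = 0.0004 - (1.28) = -1.2796.
  D < 0, so the roots are the complex-conjugate pair z = (-b +/- i sqrt(-D)) / (2a) = -0.0312 +/- 1.7675i.
  For a conjugate pair |z|^2 = z * conj(z) = (product of roots) = c/a = 1/(0.32) = 3.125, so |z| = sqrt(3.125) = 1.7678 for both roots.
Moduli of all roots: 2.0000, 1.7678, 1.7678.
All moduli strictly greater than 1? Yes.
Verdict: Invertible.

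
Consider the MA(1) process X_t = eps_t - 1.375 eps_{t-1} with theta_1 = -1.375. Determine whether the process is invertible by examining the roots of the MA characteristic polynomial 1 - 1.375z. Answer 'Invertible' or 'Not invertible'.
\text{Not invertible}

The MA(q) characteristic polynomial is P(z) = 1 - 1.375z.
Invertibility requires all roots to lie outside the unit circle, i.e. |z| > 1 for every root.
This is linear in z: 1 + (-1.375) z = 0  =>  z = -1/(-1.375) = 0.727273,  |z| = 0.727273.
Moduli of all roots: 0.7273.
All moduli strictly greater than 1? No.
Verdict: Not invertible.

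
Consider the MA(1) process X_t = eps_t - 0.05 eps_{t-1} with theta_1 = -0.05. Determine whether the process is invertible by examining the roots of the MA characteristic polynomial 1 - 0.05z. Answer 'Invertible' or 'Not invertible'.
\text{Invertible}

The MA(q) characteristic polynomial is P(z) = 1 - 0.05z.
Invertibility requires all roots to lie outside the unit circle, i.e. |z| > 1 for every root.
This is linear in z: 1 + (-0.05) z = 0  =>  z = -1/(-0.05) = 20,  |z| = 20.
Moduli of all roots: 20.0000.
All moduli strictly greater than 1? Yes.
Verdict: Invertible.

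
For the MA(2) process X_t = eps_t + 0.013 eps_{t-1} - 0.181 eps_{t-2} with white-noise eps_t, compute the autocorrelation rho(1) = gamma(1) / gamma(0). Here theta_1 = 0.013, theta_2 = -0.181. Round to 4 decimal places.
\rho(1) = 0.0103

For an MA(q) process with theta_0 = 1, the autocovariance is
  gamma(k) = sigma^2 * sum_{i=0..q-k} theta_i * theta_{i+k},
and rho(k) = gamma(k) / gamma(0). Sigma^2 cancels.
  numerator   = (1)*(0.013) + (0.013)*(-0.181) = 0.010647.
  denominator = (1)^2 + (0.013)^2 + (-0.181)^2 = 1.03293.
  rho(1) = 0.010647 / 1.03293 = 0.0103.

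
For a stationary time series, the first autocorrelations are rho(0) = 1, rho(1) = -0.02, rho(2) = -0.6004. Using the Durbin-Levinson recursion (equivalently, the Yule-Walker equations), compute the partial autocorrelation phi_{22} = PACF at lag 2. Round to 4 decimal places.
\phi_{22} = -0.6010

The PACF at lag k is phi_{kk}, the last component of the solution
to the Yule-Walker system G_k phi = r_k where
  (G_k)_{ij} = rho(|i - j|), (r_k)_i = rho(i), i,j = 1..k.
Equivalently, Durbin-Levinson gives phi_{kk} iteratively:
  phi_{11} = rho(1)
  phi_{kk} = [rho(k) - sum_{j=1..k-1} phi_{k-1,j} rho(k-j)]
            / [1 - sum_{j=1..k-1} phi_{k-1,j} rho(j)],
  phi_{k,j} = phi_{k-1,j} - phi_{kk} phi_{k-1,k-j},  j = 1..k-1.
Step k = 1:
  phi_11 = rho(1) = -0.02.
Step k = 2:
  phi_22 = [rho(2) - phi_11 rho(1)] / [1 - phi_11 rho(1)] = [-0.6004 - (-0.02)(-0.02)] / [1 - (-0.02)(-0.02)]
         = -0.6008 / 0.9996 = -0.601.
Therefore phi_{22} = -0.6010.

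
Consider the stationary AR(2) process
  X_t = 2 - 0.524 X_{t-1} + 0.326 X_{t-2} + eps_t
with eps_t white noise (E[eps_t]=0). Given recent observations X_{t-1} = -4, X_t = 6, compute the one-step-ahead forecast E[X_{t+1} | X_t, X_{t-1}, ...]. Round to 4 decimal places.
E[X_{t+1} \mid \mathcal F_t] = -2.4480

For an AR(p) model X_t = c + sum_i phi_i X_{t-i} + eps_t, the
one-step-ahead conditional mean is
  E[X_{t+1} | X_t, ...] = c + sum_i phi_i X_{t+1-i}.
Substitute known values:
  E[X_{t+1} | ...] = 2 + (-0.524) * (6) + (0.326) * (-4)
                   = -2.4480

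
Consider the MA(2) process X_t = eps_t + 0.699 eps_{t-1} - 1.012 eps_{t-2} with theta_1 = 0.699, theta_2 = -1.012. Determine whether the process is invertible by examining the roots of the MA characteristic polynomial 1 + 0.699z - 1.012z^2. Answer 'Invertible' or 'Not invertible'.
\text{Not invertible}

The MA(q) characteristic polynomial is P(z) = 1 + 0.699z - 1.012z^2.
Invertibility requires all roots to lie outside the unit circle, i.e. |z| > 1 for every root.
Set 1 + (0.699) z + (-1.012) z^2 = 0, i.e. a z^2 + b z + c = 0 with a = -1.012, b = 0.699, c = 1.
Discriminant D = b^2 - 4ac = (0.699)^2 - 4*(-1.012)*1 = 0.488601 - (-4.048) = 4.536601.
D >= 0, so the roots are real: z = (-b +/- sqrt(D)) / (2a) = (-0.699 +/- 2.12993) / (-2.024).
  z_1 = (-0.699 + 2.12993) / (-2.024) = -0.707,   |z_1| = 0.707.
  z_2 = (-0.699 - 2.12993) / (-2.024) = 1.3977,   |z_2| = 1.3977.
Moduli of all roots: 0.7070, 1.3977.
All moduli strictly greater than 1? No.
Verdict: Not invertible.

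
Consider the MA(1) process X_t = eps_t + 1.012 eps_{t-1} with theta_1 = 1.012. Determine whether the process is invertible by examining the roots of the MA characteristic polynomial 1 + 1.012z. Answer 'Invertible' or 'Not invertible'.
\text{Not invertible}

The MA(q) characteristic polynomial is P(z) = 1 + 1.012z.
Invertibility requires all roots to lie outside the unit circle, i.e. |z| > 1 for every root.
This is linear in z: 1 + (1.012) z = 0  =>  z = -1/(1.012) = -0.988142,  |z| = 0.988142.
Moduli of all roots: 0.9881.
All moduli strictly greater than 1? No.
Verdict: Not invertible.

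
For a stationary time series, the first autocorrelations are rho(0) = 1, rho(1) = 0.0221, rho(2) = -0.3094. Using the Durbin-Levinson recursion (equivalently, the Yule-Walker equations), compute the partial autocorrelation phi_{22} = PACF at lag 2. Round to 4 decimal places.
\phi_{22} = -0.3100

The PACF at lag k is phi_{kk}, the last component of the solution
to the Yule-Walker system G_k phi = r_k where
  (G_k)_{ij} = rho(|i - j|), (r_k)_i = rho(i), i,j = 1..k.
Equivalently, Durbin-Levinson gives phi_{kk} iteratively:
  phi_{11} = rho(1)
  phi_{kk} = [rho(k) - sum_{j=1..k-1} phi_{k-1,j} rho(k-j)]
            / [1 - sum_{j=1..k-1} phi_{k-1,j} rho(j)],
  phi_{k,j} = phi_{k-1,j} - phi_{kk} phi_{k-1,k-j},  j = 1..k-1.
Step k = 1:
  phi_11 = rho(1) = 0.0221.
Step k = 2:
  phi_22 = [rho(2) - phi_11 rho(1)] / [1 - phi_11 rho(1)] = [-0.3094 - (0.0221)(0.0221)] / [1 - (0.0221)(0.0221)]
         = -0.30988841 / 0.99951159 = -0.31.
Therefore phi_{22} = -0.3100.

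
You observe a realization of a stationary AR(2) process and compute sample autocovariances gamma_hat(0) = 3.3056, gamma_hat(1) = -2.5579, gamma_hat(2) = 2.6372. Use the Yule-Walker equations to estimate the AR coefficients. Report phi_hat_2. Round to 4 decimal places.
\hat\phi_{2} = 0.4960

The Yule-Walker equations for an AR(p) process read, in matrix form,
  Gamma_p phi = r_p,   with   (Gamma_p)_{ij} = gamma(|i - j|),
                       (r_p)_i = gamma(i),   i,j = 1..p.
Substitute the sample gammas (Toeplitz matrix and right-hand side of size 2):
  Gamma_p = [[3.3056, -2.5579], [-2.5579, 3.3056]]
  r_p     = [-2.5579, 2.6372]
Written out:
  3.3056 phi_1 - 2.5579 phi_2 = -2.5579
  -2.5579 phi_1 + 3.3056 phi_2 = 2.6372
Solve by Cramer's rule:
  det = gamma(0)^2 - gamma(1)^2 = (3.3056)^2 - (-2.5579)^2 = 10.92699136 - 6.54285241 = 4.38413895
  phi_hat_1 = [gamma(1) gamma(0) - gamma(1) gamma(2)] / det = [(-2.5579)(3.3056) - (-2.5579)(2.6372)] / 4.38413895 = -1.70970036 / 4.38413895 = -0.39
  phi_hat_2 = [gamma(0) gamma(2) - gamma(1)^2] / det = [(3.3056)(2.6372) - (-2.5579)^2] / 4.38413895 = 2.17467591 / 4.38413895 = 0.496
So phi_hat = [-0.3900, 0.4960].
Therefore phi_hat_2 = 0.4960.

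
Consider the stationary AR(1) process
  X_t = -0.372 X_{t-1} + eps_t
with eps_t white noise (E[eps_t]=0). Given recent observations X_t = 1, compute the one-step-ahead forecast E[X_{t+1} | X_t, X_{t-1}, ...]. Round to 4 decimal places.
E[X_{t+1} \mid \mathcal F_t] = -0.3720

For an AR(p) model X_t = c + sum_i phi_i X_{t-i} + eps_t, the
one-step-ahead conditional mean is
  E[X_{t+1} | X_t, ...] = c + sum_i phi_i X_{t+1-i}.
Substitute known values:
  E[X_{t+1} | ...] = (-0.372) * (1)
                   = -0.3720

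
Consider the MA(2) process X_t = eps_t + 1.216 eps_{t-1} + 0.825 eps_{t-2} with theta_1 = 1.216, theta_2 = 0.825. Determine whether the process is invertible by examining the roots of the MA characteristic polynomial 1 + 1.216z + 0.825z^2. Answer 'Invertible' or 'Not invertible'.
\text{Invertible}

The MA(q) characteristic polynomial is P(z) = 1 + 1.216z + 0.825z^2.
Invertibility requires all roots to lie outside the unit circle, i.e. |z| > 1 for every root.
Set 1 + (1.216) z + (0.825) z^2 = 0, i.e. a z^2 + b z + c = 0 with a = 0.825, b = 1.216, c = 1.
Discriminant D = b^2 - 4ac = (1.216)^2 - 4*(0.825)*1 = 1.478656 - (3.3) = -1.821344.
D < 0, so the roots are the complex-conjugate pair z = (-b +/- i sqrt(-D)) / (2a) = -0.737 +/- 0.8179i.
For a conjugate pair |z|^2 = z * conj(z) = (product of roots) = c/a = 1/(0.825) = 1.212121, so |z| = sqrt(1.212121) = 1.101 for both roots.
Moduli of all roots: 1.1010, 1.1010.
All moduli strictly greater than 1? Yes.
Verdict: Invertible.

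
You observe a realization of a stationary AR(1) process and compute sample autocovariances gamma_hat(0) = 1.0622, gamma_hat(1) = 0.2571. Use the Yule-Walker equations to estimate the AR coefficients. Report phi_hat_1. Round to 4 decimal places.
\hat\phi_{1} = 0.2420

The Yule-Walker equations for an AR(p) process read, in matrix form,
  Gamma_p phi = r_p,   with   (Gamma_p)_{ij} = gamma(|i - j|),
                       (r_p)_i = gamma(i),   i,j = 1..p.
Substitute the sample gammas (Toeplitz matrix and right-hand side of size 1):
  Gamma_p = [[1.0622]]
  r_p     = [0.2571]
With p = 1 this is the single equation gamma(0) phi_1 = gamma(1):
  phi_hat_1 = gamma(1) / gamma(0) = 0.2571 / 1.0622 = 0.2420.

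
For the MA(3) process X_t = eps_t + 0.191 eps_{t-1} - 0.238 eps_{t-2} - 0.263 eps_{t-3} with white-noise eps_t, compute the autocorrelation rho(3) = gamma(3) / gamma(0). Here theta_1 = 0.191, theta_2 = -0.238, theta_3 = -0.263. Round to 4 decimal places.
\rho(3) = -0.2263

For an MA(q) process with theta_0 = 1, the autocovariance is
  gamma(k) = sigma^2 * sum_{i=0..q-k} theta_i * theta_{i+k},
and rho(k) = gamma(k) / gamma(0). Sigma^2 cancels.
  numerator   = (1)*(-0.263) = -0.263.
  denominator = (1)^2 + (0.191)^2 + (-0.238)^2 + (-0.263)^2 = 1.162294.
  rho(3) = -0.263 / 1.162294 = -0.2263.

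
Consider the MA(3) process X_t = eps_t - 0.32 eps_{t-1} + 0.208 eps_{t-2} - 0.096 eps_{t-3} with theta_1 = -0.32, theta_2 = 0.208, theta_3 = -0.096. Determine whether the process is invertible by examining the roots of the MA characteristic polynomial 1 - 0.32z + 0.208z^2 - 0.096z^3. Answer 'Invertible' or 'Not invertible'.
\text{Invertible}

The MA(q) characteristic polynomial is P(z) = 1 - 0.32z + 0.208z^2 - 0.096z^3.
Invertibility requires all roots to lie outside the unit circle, i.e. |z| > 1 for every root.
Degree 3: look for a simple real root z0 first, then factor out (1 - z/z0) and solve the remaining quadratic.
Testing z0 = 2.5: P(2.5) = 1 + (-0.32)(2.5) + (0.208)(2.5)^2 + (-0.096)(2.5)^3
  = 1 + (-0.8) + (1.3) + (-1.5) = 0.  So z_0 = 2.5 is a root, |z_0| = 2.5.
Divide out the factor (1 - 0.4 z) = (1 - z/z0) (since 1/z0 = 0.4):
  P(z) = (1 - 0.4 z)(1 + (0.08) z + (0.24) z^2)
  [check: z-coef 0.08 - (0.4) = -0.32; z^2-coef 0.24 - (0.4)(0.08) = 0.208; z^3-coef -(0.4)(0.24) = -0.096.]
Remaining roots from the quadratic factor 1 + (0.08) z + (0.24) z^2:
  Set 1 + (0.08) z + (0.24) z^2 = 0, i.e. a z^2 + b z + c = 0 with a = 0.24, b = 0.08, c = 1.
  Discriminant D = b^2 - 4ac = (0.08)^2 - 4*(0.24)*1 = 0.0064 - (0.96) = -0.9536.
  D < 0, so the roots are the complex-conjugate pair z = (-b +/- i sqrt(-D)) / (2a) = -0.1667 +/- 2.0344i.
  For a conjugate pair |z|^2 = z * conj(z) = (product of roots) = c/a = 1/(0.24) = 4.166667, so |z| = sqrt(4.166667) = 2.0412 for both roots.
Moduli of all roots: 2.5000, 2.0412, 2.0412.
All moduli strictly greater than 1? Yes.
Verdict: Invertible.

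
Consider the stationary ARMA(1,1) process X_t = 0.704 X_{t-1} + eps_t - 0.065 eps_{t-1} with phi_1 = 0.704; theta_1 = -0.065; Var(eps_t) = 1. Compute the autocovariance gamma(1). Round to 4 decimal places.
\gamma(1) = 1.2089

Multiply the model equation by X_{t-k} and take expectations. With theta_0 = psi_0 = 1 and psi_j the MA(infinity) weights, this gives
  gamma(k) - sum_i phi_i gamma(k-i) = c_k,
  c_k = sigma^2 * sum_{j=k..q} theta_j psi_{j-k}   (c_k = 0 for k > q),
using gamma(-m) = gamma(m).
psi-weights needed (psi_j = theta_j + sum_i phi_i psi_{j-i}):
  psi_1 = theta_1 + phi_1 = -0.065 + (0.704) = 0.639
Right-hand sides:
  c_0 = sigma^2 (1 + theta_1 psi_1) = 1 * (1 + (-0.065)(0.639)) = 1 * 0.958465 = 0.958465
  c_1 = sigma^2 theta_1 = 1 * (-0.065) = -0.065
  c_2 = 0
Equations for k = 0 and k = 1 (AR order 1):
  gamma(0) = phi_1 gamma(1) + c_0
  gamma(1) = phi_1 gamma(0) + c_1
Substituting the second into the first: gamma(0) (1 - phi_1^2) = c_0 + phi_1 c_1, so
  gamma(0) = (c_0 + phi_1 c_1) / (1 - phi_1^2) = (0.958465 + (0.704)(-0.065)) / (1 - (0.704)^2) = 0.912705 / 0.504384 = 1.809544.
  gamma(1) = phi_1 gamma(0) + c_1 = (0.704)(1.809544) + (-0.065) = 1.208919.
Therefore gamma(1) = 1.2089 (to 4 decimal places).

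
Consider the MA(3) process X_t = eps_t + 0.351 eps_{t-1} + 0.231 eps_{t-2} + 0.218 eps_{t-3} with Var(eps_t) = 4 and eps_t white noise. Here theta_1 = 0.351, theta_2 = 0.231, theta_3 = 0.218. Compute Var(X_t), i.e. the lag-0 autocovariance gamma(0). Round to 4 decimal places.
\gamma(0) = 4.8963

For an MA(q) process X_t = eps_t + sum_i theta_i eps_{t-i} with
Var(eps_t) = sigma^2, the variance is
  gamma(0) = sigma^2 * (1 + sum_i theta_i^2).
  sum_i theta_i^2 = (0.351)^2 + (0.231)^2 + (0.218)^2 = 0.123201 + 0.053361 + 0.047524 = 0.224086.
  gamma(0) = 4 * (1 + 0.224086) = 4 * 1.224086 = 4.896344, which rounds to 4.8963.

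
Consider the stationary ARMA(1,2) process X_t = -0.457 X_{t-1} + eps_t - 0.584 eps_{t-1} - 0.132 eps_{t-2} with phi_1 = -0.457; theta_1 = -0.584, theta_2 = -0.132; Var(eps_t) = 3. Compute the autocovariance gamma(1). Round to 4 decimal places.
\gamma(1) = -4.4012

Multiply the model equation by X_{t-k} and take expectations. With theta_0 = psi_0 = 1 and psi_j the MA(infinity) weights, this gives
  gamma(k) - sum_i phi_i gamma(k-i) = c_k,
  c_k = sigma^2 * sum_{j=k..q} theta_j psi_{j-k}   (c_k = 0 for k > q),
using gamma(-m) = gamma(m).
psi-weights needed (psi_j = theta_j + sum_i phi_i psi_{j-i}):
  psi_1 = theta_1 + phi_1 = -0.584 + (-0.457) = -1.041
  psi_2 = theta_2 + phi_1 psi_1 = -0.132 + (-0.457)(-1.041) = 0.343737
Right-hand sides:
  c_0 = sigma^2 (1 + theta_1 psi_1 + theta_2 psi_2) = 3 * (1 + (-0.584)(-1.041) + (-0.132)(0.343737)) = 3 * 1.562571 = 4.687712
  c_1 = sigma^2 (theta_1 + theta_2 psi_1) = 3 * (-0.584 + (-0.132)(-1.041)) = -1.339764
  c_2 = sigma^2 theta_2 = 3 * (-0.132) = -0.396
Equations for k = 0 and k = 1 (AR order 1):
  gamma(0) = phi_1 gamma(1) + c_0
  gamma(1) = phi_1 gamma(0) + c_1
Substituting the second into the first: gamma(0) (1 - phi_1^2) = c_0 + phi_1 c_1, so
  gamma(0) = (c_0 + phi_1 c_1) / (1 - phi_1^2) = (4.687712 + (-0.457)(-1.339764)) / (1 - (-0.457)^2) = 5.299984 / 0.791151 = 6.699081.
  gamma(1) = phi_1 gamma(0) + c_1 = (-0.457)(6.699081) + (-1.339764) = -4.401244.
Therefore gamma(1) = -4.4012 (to 4 decimal places).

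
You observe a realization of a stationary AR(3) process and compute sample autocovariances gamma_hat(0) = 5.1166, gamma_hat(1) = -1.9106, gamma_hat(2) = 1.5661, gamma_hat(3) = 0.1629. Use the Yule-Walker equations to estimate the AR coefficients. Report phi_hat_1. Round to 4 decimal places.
\hat\phi_{1} = -0.3470

The Yule-Walker equations for an AR(p) process read, in matrix form,
  Gamma_p phi = r_p,   with   (Gamma_p)_{ij} = gamma(|i - j|),
                       (r_p)_i = gamma(i),   i,j = 1..p.
Substitute the sample gammas (Toeplitz matrix and right-hand side of size 3):
  Gamma_p = [[5.1166, -1.9106, 1.5661], [-1.9106, 5.1166, -1.9106], [1.5661, -1.9106, 5.1166]]
  r_p     = [-1.9106, 1.5661, 0.1629]
Written out (R1..R3):
  (R1) 5.1166 phi_1 - 1.9106 phi_2 + 1.5661 phi_3 = -1.9106
  (R2) -1.9106 phi_1 + 5.1166 phi_2 - 1.9106 phi_3 = 1.5661
  (R3) 1.5661 phi_1 - 1.9106 phi_2 + 5.1166 phi_3 = 0.1629
Gaussian elimination:
  R2 <- R2 - (-1.9106/5.1166) R1 = R2 - (-0.373412) R1:  4.403159 phi_2 - 1.325799 phi_3 = 0.852659
  R3 <- R3 - (1.5661/5.1166) R1 = R3 - (0.306082) R1:  -1.325799 phi_2 + 4.637245 phi_3 = 0.747701
  R3 <- R3 - (-1.325799/4.403159) R2 = R3 - (-0.301102) R2:  4.238044 phi_3 = 1.004438
Back-substitution:
  phi_hat_3 = 1.004438 / 4.238044 = 0.237005
  phi_hat_2 = (0.852659 - (-1.325799)(0.237005)) / 4.403159 = 0.26501
  phi_hat_1 = (-1.9106 - (-1.9106)(0.26501) - (1.5661)(0.237005)) / 5.1166 = -0.346997
So phi_hat = [-0.3470, 0.2650, 0.2370].
Therefore phi_hat_1 = -0.3470.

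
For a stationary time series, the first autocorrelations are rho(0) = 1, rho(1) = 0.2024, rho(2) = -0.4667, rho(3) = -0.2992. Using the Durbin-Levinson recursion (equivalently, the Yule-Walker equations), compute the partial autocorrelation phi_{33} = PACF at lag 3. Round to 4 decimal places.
\phi_{33} = -0.0690

The PACF at lag k is phi_{kk}, the last component of the solution
to the Yule-Walker system G_k phi = r_k where
  (G_k)_{ij} = rho(|i - j|), (r_k)_i = rho(i), i,j = 1..k.
Equivalently, Durbin-Levinson gives phi_{kk} iteratively:
  phi_{11} = rho(1)
  phi_{kk} = [rho(k) - sum_{j=1..k-1} phi_{k-1,j} rho(k-j)]
            / [1 - sum_{j=1..k-1} phi_{k-1,j} rho(j)],
  phi_{k,j} = phi_{k-1,j} - phi_{kk} phi_{k-1,k-j},  j = 1..k-1.
Step k = 1:
  phi_11 = rho(1) = 0.2024.
Step k = 2:
  phi_22 = [rho(2) - phi_11 rho(1)] / [1 - phi_11 rho(1)] = [-0.4667 - (0.2024)(0.2024)] / [1 - (0.2024)(0.2024)]
         = -0.50766576 / 0.95903424 = -0.529351.
  Update: phi_21 = phi_11 - phi_22 phi_11 = 0.2024 - (-0.529351)(0.2024) = 0.309541.
Step k = 3:
  phi_33 = [rho(3) - phi_21 rho(2) - phi_22 rho(1)] / [1 - phi_21 rho(1) - phi_22 rho(2)]
    numerator   = -0.2992 - (0.309541)(-0.4667) - (-0.529351)(0.2024) = -0.04759673
    denominator = 1 - (0.309541)(0.2024) - (-0.529351)(-0.4667) = 0.69030085
  phi_33 = -0.04759673 / 0.69030085 = -0.069.
Therefore phi_{33} = -0.0690.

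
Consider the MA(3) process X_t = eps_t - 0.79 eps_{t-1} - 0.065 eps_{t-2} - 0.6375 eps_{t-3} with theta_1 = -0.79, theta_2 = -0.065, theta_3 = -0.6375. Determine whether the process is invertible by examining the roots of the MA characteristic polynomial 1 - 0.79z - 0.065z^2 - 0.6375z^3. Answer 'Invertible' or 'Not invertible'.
\text{Not invertible}

The MA(q) characteristic polynomial is P(z) = 1 - 0.79z - 0.065z^2 - 0.6375z^3.
Invertibility requires all roots to lie outside the unit circle, i.e. |z| > 1 for every root.
Degree 3: look for a simple real root z0 first, then factor out (1 - z/z0) and solve the remaining quadratic.
Testing z0 = 0.8: P(0.8) = 1 + (-0.79)(0.8) + (-0.065)(0.8)^2 + (-0.6375)(0.8)^3
  = 1 + (-0.632) + (-0.0416) + (-0.3264) = 0.  So z_0 = 0.8 is a root, |z_0| = 0.8.
Divide out the factor (1 - 1.25 z) = (1 - z/z0) (since 1/z0 = 1.25):
  P(z) = (1 - 1.25 z)(1 + (0.46) z + (0.51) z^2)
  [check: z-coef 0.46 - (1.25) = -0.79; z^2-coef 0.51 - (1.25)(0.46) = -0.065; z^3-coef -(1.25)(0.51) = -0.6375.]
Remaining roots from the quadratic factor 1 + (0.46) z + (0.51) z^2:
  Set 1 + (0.46) z + (0.51) z^2 = 0, i.e. a z^2 + b z + c = 0 with a = 0.51, b = 0.46, c = 1.
  Discriminant D = b^2 - 4ac = (0.46)^2 - 4*(0.51)*1 = 0.2116 - (2.04) = -1.8284.
  D < 0, so the roots are the complex-conjugate pair z = (-b +/- i sqrt(-D)) / (2a) = -0.451 +/- 1.3257i.
  For a conjugate pair |z|^2 = z * conj(z) = (product of roots) = c/a = 1/(0.51) = 1.960784, so |z| = sqrt(1.960784) = 1.4003 for both roots.
Moduli of all roots: 0.8000, 1.4003, 1.4003.
All moduli strictly greater than 1? No.
Verdict: Not invertible.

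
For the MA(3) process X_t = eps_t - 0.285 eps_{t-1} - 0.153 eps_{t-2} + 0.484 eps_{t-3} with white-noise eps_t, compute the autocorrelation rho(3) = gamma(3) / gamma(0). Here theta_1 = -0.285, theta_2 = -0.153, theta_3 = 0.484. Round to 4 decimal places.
\rho(3) = 0.3615

For an MA(q) process with theta_0 = 1, the autocovariance is
  gamma(k) = sigma^2 * sum_{i=0..q-k} theta_i * theta_{i+k},
and rho(k) = gamma(k) / gamma(0). Sigma^2 cancels.
  numerator   = (1)*(0.484) = 0.484.
  denominator = (1)^2 + (-0.285)^2 + (-0.153)^2 + (0.484)^2 = 1.33889.
  rho(3) = 0.484 / 1.33889 = 0.3615.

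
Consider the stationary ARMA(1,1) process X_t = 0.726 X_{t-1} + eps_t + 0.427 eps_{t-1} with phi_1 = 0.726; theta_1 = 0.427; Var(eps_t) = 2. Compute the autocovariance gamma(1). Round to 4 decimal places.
\gamma(1) = 6.3876

Multiply the model equation by X_{t-k} and take expectations. With theta_0 = psi_0 = 1 and psi_j the MA(infinity) weights, this gives
  gamma(k) - sum_i phi_i gamma(k-i) = c_k,
  c_k = sigma^2 * sum_{j=k..q} theta_j psi_{j-k}   (c_k = 0 for k > q),
using gamma(-m) = gamma(m).
psi-weights needed (psi_j = theta_j + sum_i phi_i psi_{j-i}):
  psi_1 = theta_1 + phi_1 = 0.427 + (0.726) = 1.153
Right-hand sides:
  c_0 = sigma^2 (1 + theta_1 psi_1) = 2 * (1 + (0.427)(1.153)) = 2 * 1.492331 = 2.984662
  c_1 = sigma^2 theta_1 = 2 * (0.427) = 0.854
  c_2 = 0
Equations for k = 0 and k = 1 (AR order 1):
  gamma(0) = phi_1 gamma(1) + c_0
  gamma(1) = phi_1 gamma(0) + c_1
Substituting the second into the first: gamma(0) (1 - phi_1^2) = c_0 + phi_1 c_1, so
  gamma(0) = (c_0 + phi_1 c_1) / (1 - phi_1^2) = (2.984662 + (0.726)(0.854)) / (1 - (0.726)^2) = 3.604666 / 0.472924 = 7.622083.
  gamma(1) = phi_1 gamma(0) + c_1 = (0.726)(7.622083) + (0.854) = 6.387632.
Therefore gamma(1) = 6.3876 (to 4 decimal places).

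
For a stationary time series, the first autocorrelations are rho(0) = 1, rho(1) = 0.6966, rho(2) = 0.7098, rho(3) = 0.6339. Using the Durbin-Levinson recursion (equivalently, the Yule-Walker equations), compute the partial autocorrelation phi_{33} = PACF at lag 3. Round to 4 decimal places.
\phi_{33} = 0.1230

The PACF at lag k is phi_{kk}, the last component of the solution
to the Yule-Walker system G_k phi = r_k where
  (G_k)_{ij} = rho(|i - j|), (r_k)_i = rho(i), i,j = 1..k.
Equivalently, Durbin-Levinson gives phi_{kk} iteratively:
  phi_{11} = rho(1)
  phi_{kk} = [rho(k) - sum_{j=1..k-1} phi_{k-1,j} rho(k-j)]
            / [1 - sum_{j=1..k-1} phi_{k-1,j} rho(j)],
  phi_{k,j} = phi_{k-1,j} - phi_{kk} phi_{k-1,k-j},  j = 1..k-1.
Step k = 1:
  phi_11 = rho(1) = 0.6966.
Step k = 2:
  phi_22 = [rho(2) - phi_11 rho(1)] / [1 - phi_11 rho(1)] = [0.7098 - (0.6966)(0.6966)] / [1 - (0.6966)(0.6966)]
         = 0.22454844 / 0.51474844 = 0.436229.
  Update: phi_21 = phi_11 - phi_22 phi_11 = 0.6966 - (0.436229)(0.6966) = 0.392723.
Step k = 3:
  phi_33 = [rho(3) - phi_21 rho(2) - phi_22 rho(1)] / [1 - phi_21 rho(1) - phi_22 rho(2)]
    numerator   = 0.6339 - (0.392723)(0.7098) - (0.436229)(0.6966) = 0.05126808
    denominator = 1 - (0.392723)(0.6966) - (0.436229)(0.7098) = 0.41679379
  phi_33 = 0.05126808 / 0.41679379 = 0.123.
Therefore phi_{33} = 0.1230.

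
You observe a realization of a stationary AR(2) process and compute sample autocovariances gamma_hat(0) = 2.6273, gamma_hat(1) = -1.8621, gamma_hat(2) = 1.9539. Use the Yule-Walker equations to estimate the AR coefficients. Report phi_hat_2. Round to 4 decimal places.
\hat\phi_{2} = 0.4850

The Yule-Walker equations for an AR(p) process read, in matrix form,
  Gamma_p phi = r_p,   with   (Gamma_p)_{ij} = gamma(|i - j|),
                       (r_p)_i = gamma(i),   i,j = 1..p.
Substitute the sample gammas (Toeplitz matrix and right-hand side of size 2):
  Gamma_p = [[2.6273, -1.8621], [-1.8621, 2.6273]]
  r_p     = [-1.8621, 1.9539]
Written out:
  2.6273 phi_1 - 1.8621 phi_2 = -1.8621
  -1.8621 phi_1 + 2.6273 phi_2 = 1.9539
Solve by Cramer's rule:
  det = gamma(0)^2 - gamma(1)^2 = (2.6273)^2 - (-1.8621)^2 = 6.90270529 - 3.46741641 = 3.43528888
  phi_hat_1 = [gamma(1) gamma(0) - gamma(1) gamma(2)] / det = [(-1.8621)(2.6273) - (-1.8621)(1.9539)] / 3.43528888 = -1.25393814 / 3.43528888 = -0.365
  phi_hat_2 = [gamma(0) gamma(2) - gamma(1)^2] / det = [(2.6273)(1.9539) - (-1.8621)^2] / 3.43528888 = 1.66606506 / 3.43528888 = 0.485
So phi_hat = [-0.3650, 0.4850].
Therefore phi_hat_2 = 0.4850.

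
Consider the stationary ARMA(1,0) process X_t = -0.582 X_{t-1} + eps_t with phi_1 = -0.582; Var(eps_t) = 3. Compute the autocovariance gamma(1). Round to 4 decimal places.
\gamma(1) = -2.6403

Multiply the model equation by X_{t-k} and take expectations. With theta_0 = psi_0 = 1 and psi_j the MA(infinity) weights, this gives
  gamma(k) - sum_i phi_i gamma(k-i) = c_k,
  c_k = sigma^2 * sum_{j=k..q} theta_j psi_{j-k}   (c_k = 0 for k > q),
using gamma(-m) = gamma(m).
Pure AR (q = 0): c_0 = sigma^2 = 3, c_k = 0 for k >= 1.
Equations for k = 0 and k = 1 (AR order 1):
  gamma(0) = phi_1 gamma(1) + c_0
  gamma(1) = phi_1 gamma(0) + c_1
Substituting the second into the first: gamma(0) (1 - phi_1^2) = c_0 + phi_1 c_1, so
  gamma(0) = c_0 / (1 - phi_1^2) = 3 / (1 - (-0.582)^2) = 3 / 0.661276 = 4.536684.
  gamma(1) = phi_1 gamma(0) = (-0.582)(4.536684) = -2.64035.
Therefore gamma(1) = -2.6403 (to 4 decimal places).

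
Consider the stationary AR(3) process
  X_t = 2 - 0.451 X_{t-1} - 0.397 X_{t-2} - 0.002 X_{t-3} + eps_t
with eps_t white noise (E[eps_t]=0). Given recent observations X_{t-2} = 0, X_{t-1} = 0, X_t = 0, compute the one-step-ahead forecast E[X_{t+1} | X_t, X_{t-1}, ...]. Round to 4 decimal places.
E[X_{t+1} \mid \mathcal F_t] = 2.0000

For an AR(p) model X_t = c + sum_i phi_i X_{t-i} + eps_t, the
one-step-ahead conditional mean is
  E[X_{t+1} | X_t, ...] = c + sum_i phi_i X_{t+1-i}.
Substitute known values:
  E[X_{t+1} | ...] = 2 + (-0.451) * (0) + (-0.397) * (0) + (-0.002) * (0)
                   = 2.0000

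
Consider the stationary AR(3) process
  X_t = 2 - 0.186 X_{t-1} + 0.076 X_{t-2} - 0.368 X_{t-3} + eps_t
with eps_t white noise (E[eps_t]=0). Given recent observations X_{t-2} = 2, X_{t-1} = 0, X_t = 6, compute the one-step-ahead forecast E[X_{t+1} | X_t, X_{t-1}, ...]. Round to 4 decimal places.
E[X_{t+1} \mid \mathcal F_t] = 0.1480

For an AR(p) model X_t = c + sum_i phi_i X_{t-i} + eps_t, the
one-step-ahead conditional mean is
  E[X_{t+1} | X_t, ...] = c + sum_i phi_i X_{t+1-i}.
Substitute known values:
  E[X_{t+1} | ...] = 2 + (-0.186) * (6) + (0.076) * (0) + (-0.368) * (2)
                   = 0.1480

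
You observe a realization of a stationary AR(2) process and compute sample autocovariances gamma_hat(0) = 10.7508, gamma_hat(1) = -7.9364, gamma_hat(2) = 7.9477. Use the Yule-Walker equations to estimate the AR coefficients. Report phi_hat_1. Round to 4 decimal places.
\hat\phi_{1} = -0.4230

The Yule-Walker equations for an AR(p) process read, in matrix form,
  Gamma_p phi = r_p,   with   (Gamma_p)_{ij} = gamma(|i - j|),
                       (r_p)_i = gamma(i),   i,j = 1..p.
Substitute the sample gammas (Toeplitz matrix and right-hand side of size 2):
  Gamma_p = [[10.7508, -7.9364], [-7.9364, 10.7508]]
  r_p     = [-7.9364, 7.9477]
Written out:
  10.7508 phi_1 - 7.9364 phi_2 = -7.9364
  -7.9364 phi_1 + 10.7508 phi_2 = 7.9477
Solve by Cramer's rule:
  det = gamma(0)^2 - gamma(1)^2 = (10.7508)^2 - (-7.9364)^2 = 115.57970064 - 62.98644496 = 52.59325568
  phi_hat_1 = [gamma(1) gamma(0) - gamma(1) gamma(2)] / det = [(-7.9364)(10.7508) - (-7.9364)(7.9477)] / 52.59325568 = -22.24652284 / 52.59325568 = -0.423
  phi_hat_2 = [gamma(0) gamma(2) - gamma(1)^2] / det = [(10.7508)(7.9477) - (-7.9364)^2] / 52.59325568 = 22.4576882 / 52.59325568 = 0.427
So phi_hat = [-0.4230, 0.4270].
Therefore phi_hat_1 = -0.4230.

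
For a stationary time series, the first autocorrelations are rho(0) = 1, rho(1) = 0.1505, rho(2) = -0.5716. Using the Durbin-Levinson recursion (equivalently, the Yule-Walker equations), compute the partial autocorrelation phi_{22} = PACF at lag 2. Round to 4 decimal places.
\phi_{22} = -0.6080

The PACF at lag k is phi_{kk}, the last component of the solution
to the Yule-Walker system G_k phi = r_k where
  (G_k)_{ij} = rho(|i - j|), (r_k)_i = rho(i), i,j = 1..k.
Equivalently, Durbin-Levinson gives phi_{kk} iteratively:
  phi_{11} = rho(1)
  phi_{kk} = [rho(k) - sum_{j=1..k-1} phi_{k-1,j} rho(k-j)]
            / [1 - sum_{j=1..k-1} phi_{k-1,j} rho(j)],
  phi_{k,j} = phi_{k-1,j} - phi_{kk} phi_{k-1,k-j},  j = 1..k-1.
Step k = 1:
  phi_11 = rho(1) = 0.1505.
Step k = 2:
  phi_22 = [rho(2) - phi_11 rho(1)] / [1 - phi_11 rho(1)] = [-0.5716 - (0.1505)(0.1505)] / [1 - (0.1505)(0.1505)]
         = -0.59425025 / 0.97734975 = -0.608.
Therefore phi_{22} = -0.6080.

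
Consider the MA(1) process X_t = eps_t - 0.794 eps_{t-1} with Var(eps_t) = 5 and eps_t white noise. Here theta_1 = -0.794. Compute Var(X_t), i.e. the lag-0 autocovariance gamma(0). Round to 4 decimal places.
\gamma(0) = 8.1522

For an MA(q) process X_t = eps_t + sum_i theta_i eps_{t-i} with
Var(eps_t) = sigma^2, the variance is
  gamma(0) = sigma^2 * (1 + sum_i theta_i^2).
  sum_i theta_i^2 = (-0.794)^2 = 0.630436.
  gamma(0) = 5 * (1 + 0.630436) = 5 * 1.630436 = 8.15218, which rounds to 8.1522.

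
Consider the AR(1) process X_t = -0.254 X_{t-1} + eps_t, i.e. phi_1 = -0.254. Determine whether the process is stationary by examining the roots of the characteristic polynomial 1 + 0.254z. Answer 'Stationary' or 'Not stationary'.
\text{Stationary}

The AR(p) characteristic polynomial is P(z) = 1 + 0.254z.
Stationarity requires all roots to lie outside the unit circle, i.e. |z| > 1 for every root.
This is linear in z: 1 + (0.254) z = 0  =>  z = -1/(0.254) = -3.937008,  |z| = 3.937008.
Moduli of all roots: 3.9370.
All moduli strictly greater than 1? Yes.
Verdict: Stationary.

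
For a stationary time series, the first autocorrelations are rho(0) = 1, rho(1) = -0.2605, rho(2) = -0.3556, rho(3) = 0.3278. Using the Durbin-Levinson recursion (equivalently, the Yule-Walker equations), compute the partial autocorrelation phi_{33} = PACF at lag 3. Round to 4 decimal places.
\phi_{33} = 0.1010

The PACF at lag k is phi_{kk}, the last component of the solution
to the Yule-Walker system G_k phi = r_k where
  (G_k)_{ij} = rho(|i - j|), (r_k)_i = rho(i), i,j = 1..k.
Equivalently, Durbin-Levinson gives phi_{kk} iteratively:
  phi_{11} = rho(1)
  phi_{kk} = [rho(k) - sum_{j=1..k-1} phi_{k-1,j} rho(k-j)]
            / [1 - sum_{j=1..k-1} phi_{k-1,j} rho(j)],
  phi_{k,j} = phi_{k-1,j} - phi_{kk} phi_{k-1,k-j},  j = 1..k-1.
Step k = 1:
  phi_11 = rho(1) = -0.2605.
Step k = 2:
  phi_22 = [rho(2) - phi_11 rho(1)] / [1 - phi_11 rho(1)] = [-0.3556 - (-0.2605)(-0.2605)] / [1 - (-0.2605)(-0.2605)]
         = -0.42346025 / 0.93213975 = -0.454288.
  Update: phi_21 = phi_11 - phi_22 phi_11 = -0.2605 - (-0.454288)(-0.2605) = -0.378842.
Step k = 3:
  phi_33 = [rho(3) - phi_21 rho(2) - phi_22 rho(1)] / [1 - phi_21 rho(1) - phi_22 rho(2)]
    numerator   = 0.3278 - (-0.378842)(-0.3556) - (-0.454288)(-0.2605) = 0.07474162
    denominator = 1 - (-0.378842)(-0.2605) - (-0.454288)(-0.3556) = 0.73976668
  phi_33 = 0.07474162 / 0.73976668 = 0.101.
Therefore phi_{33} = 0.1010.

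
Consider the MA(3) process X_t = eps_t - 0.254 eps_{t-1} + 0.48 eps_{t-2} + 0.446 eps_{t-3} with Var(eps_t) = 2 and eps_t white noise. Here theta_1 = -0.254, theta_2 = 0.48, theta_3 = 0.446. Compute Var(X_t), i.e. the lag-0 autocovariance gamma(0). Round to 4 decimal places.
\gamma(0) = 2.9877

For an MA(q) process X_t = eps_t + sum_i theta_i eps_{t-i} with
Var(eps_t) = sigma^2, the variance is
  gamma(0) = sigma^2 * (1 + sum_i theta_i^2).
  sum_i theta_i^2 = (-0.254)^2 + (0.48)^2 + (0.446)^2 = 0.064516 + 0.2304 + 0.198916 = 0.493832.
  gamma(0) = 2 * (1 + 0.493832) = 2 * 1.493832 = 2.987664, which rounds to 2.9877.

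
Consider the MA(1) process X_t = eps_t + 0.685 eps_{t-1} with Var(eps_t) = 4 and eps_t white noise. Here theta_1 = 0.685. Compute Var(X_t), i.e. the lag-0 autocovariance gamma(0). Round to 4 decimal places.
\gamma(0) = 5.8769

For an MA(q) process X_t = eps_t + sum_i theta_i eps_{t-i} with
Var(eps_t) = sigma^2, the variance is
  gamma(0) = sigma^2 * (1 + sum_i theta_i^2).
  sum_i theta_i^2 = (0.685)^2 = 0.469225.
  gamma(0) = 4 * (1 + 0.469225) = 4 * 1.469225 = 5.8769.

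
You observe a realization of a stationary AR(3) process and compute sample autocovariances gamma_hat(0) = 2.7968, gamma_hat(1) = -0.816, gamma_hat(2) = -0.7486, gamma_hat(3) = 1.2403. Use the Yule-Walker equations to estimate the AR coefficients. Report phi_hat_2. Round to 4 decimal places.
\hat\phi_{2} = -0.2700

The Yule-Walker equations for an AR(p) process read, in matrix form,
  Gamma_p phi = r_p,   with   (Gamma_p)_{ij} = gamma(|i - j|),
                       (r_p)_i = gamma(i),   i,j = 1..p.
Substitute the sample gammas (Toeplitz matrix and right-hand side of size 3):
  Gamma_p = [[2.7968, -0.816, -0.7486], [-0.816, 2.7968, -0.816], [-0.7486, -0.816, 2.7968]]
  r_p     = [-0.816, -0.7486, 1.2403]
Written out (R1..R3):
  (R1) 2.7968 phi_1 - 0.816 phi_2 - 0.7486 phi_3 = -0.816
  (R2) -0.816 phi_1 + 2.7968 phi_2 - 0.816 phi_3 = -0.7486
  (R3) -0.7486 phi_1 - 0.816 phi_2 + 2.7968 phi_3 = 1.2403
Gaussian elimination:
  R2 <- R2 - (-0.816/2.7968) R1 = R2 - (-0.291762) R1:  2.558722 phi_2 - 1.034413 phi_3 = -0.986678
  R3 <- R3 - (-0.7486/2.7968) R1 = R3 - (-0.267663) R1:  -1.034413 phi_2 + 2.596427 phi_3 = 1.021887
  R3 <- R3 - (-1.034413/2.558722) R2 = R3 - (-0.404269) R2:  2.178246 phi_3 = 0.623003
Back-substitution:
  phi_hat_3 = 0.623003 / 2.178246 = 0.286011
  phi_hat_2 = (-0.986678 - (-1.034413)(0.286011)) / 2.558722 = -0.269988
  phi_hat_1 = (-0.816 - (-0.816)(-0.269988) - (-0.7486)(0.286011)) / 2.7968 = -0.293979
So phi_hat = [-0.2940, -0.2700, 0.2860].
Therefore phi_hat_2 = -0.2700.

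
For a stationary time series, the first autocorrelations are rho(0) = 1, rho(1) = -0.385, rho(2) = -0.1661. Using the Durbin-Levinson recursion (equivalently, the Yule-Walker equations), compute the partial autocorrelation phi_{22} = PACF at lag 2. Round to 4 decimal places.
\phi_{22} = -0.3690

The PACF at lag k is phi_{kk}, the last component of the solution
to the Yule-Walker system G_k phi = r_k where
  (G_k)_{ij} = rho(|i - j|), (r_k)_i = rho(i), i,j = 1..k.
Equivalently, Durbin-Levinson gives phi_{kk} iteratively:
  phi_{11} = rho(1)
  phi_{kk} = [rho(k) - sum_{j=1..k-1} phi_{k-1,j} rho(k-j)]
            / [1 - sum_{j=1..k-1} phi_{k-1,j} rho(j)],
  phi_{k,j} = phi_{k-1,j} - phi_{kk} phi_{k-1,k-j},  j = 1..k-1.
Step k = 1:
  phi_11 = rho(1) = -0.385.
Step k = 2:
  phi_22 = [rho(2) - phi_11 rho(1)] / [1 - phi_11 rho(1)] = [-0.1661 - (-0.385)(-0.385)] / [1 - (-0.385)(-0.385)]
         = -0.314325 / 0.851775 = -0.369.
Therefore phi_{22} = -0.3690.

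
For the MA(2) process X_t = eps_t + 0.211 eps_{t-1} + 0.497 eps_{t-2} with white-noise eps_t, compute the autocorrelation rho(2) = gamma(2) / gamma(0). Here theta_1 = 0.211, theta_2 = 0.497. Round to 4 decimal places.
\rho(2) = 0.3848

For an MA(q) process with theta_0 = 1, the autocovariance is
  gamma(k) = sigma^2 * sum_{i=0..q-k} theta_i * theta_{i+k},
and rho(k) = gamma(k) / gamma(0). Sigma^2 cancels.
  numerator   = (1)*(0.497) = 0.497.
  denominator = (1)^2 + (0.211)^2 + (0.497)^2 = 1.29153.
  rho(2) = 0.497 / 1.29153 = 0.3848.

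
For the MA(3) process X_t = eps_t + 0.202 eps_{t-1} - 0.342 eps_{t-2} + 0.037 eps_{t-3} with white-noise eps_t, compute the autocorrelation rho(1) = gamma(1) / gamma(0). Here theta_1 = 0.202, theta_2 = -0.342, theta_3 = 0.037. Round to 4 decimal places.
\rho(1) = 0.1038

For an MA(q) process with theta_0 = 1, the autocovariance is
  gamma(k) = sigma^2 * sum_{i=0..q-k} theta_i * theta_{i+k},
and rho(k) = gamma(k) / gamma(0). Sigma^2 cancels.
  numerator   = (1)*(0.202) + (0.202)*(-0.342) + (-0.342)*(0.037) = 0.120262.
  denominator = (1)^2 + (0.202)^2 + (-0.342)^2 + (0.037)^2 = 1.159137.
  rho(1) = 0.120262 / 1.159137 = 0.1038.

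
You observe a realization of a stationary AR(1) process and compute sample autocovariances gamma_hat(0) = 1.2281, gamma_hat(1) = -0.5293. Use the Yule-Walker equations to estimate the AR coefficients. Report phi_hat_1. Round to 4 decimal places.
\hat\phi_{1} = -0.4310

The Yule-Walker equations for an AR(p) process read, in matrix form,
  Gamma_p phi = r_p,   with   (Gamma_p)_{ij} = gamma(|i - j|),
                       (r_p)_i = gamma(i),   i,j = 1..p.
Substitute the sample gammas (Toeplitz matrix and right-hand side of size 1):
  Gamma_p = [[1.2281]]
  r_p     = [-0.5293]
With p = 1 this is the single equation gamma(0) phi_1 = gamma(1):
  phi_hat_1 = gamma(1) / gamma(0) = -0.5293 / 1.2281 = -0.4310.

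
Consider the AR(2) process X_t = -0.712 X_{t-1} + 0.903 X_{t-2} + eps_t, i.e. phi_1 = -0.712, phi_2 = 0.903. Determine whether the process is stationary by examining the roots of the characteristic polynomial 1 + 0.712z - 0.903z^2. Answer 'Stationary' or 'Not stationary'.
\text{Not stationary}

The AR(p) characteristic polynomial is P(z) = 1 + 0.712z - 0.903z^2.
Stationarity requires all roots to lie outside the unit circle, i.e. |z| > 1 for every root.
Set 1 + (0.712) z + (-0.903) z^2 = 0, i.e. a z^2 + b z + c = 0 with a = -0.903, b = 0.712, c = 1.
Discriminant D = b^2 - 4ac = (0.712)^2 - 4*(-0.903)*1 = 0.506944 - (-3.612) = 4.118944.
D >= 0, so the roots are real: z = (-b +/- sqrt(D)) / (2a) = (-0.712 +/- 2.029518) / (-1.806).
  z_1 = (-0.712 + 2.029518) / (-1.806) = -0.7295,   |z_1| = 0.7295.
  z_2 = (-0.712 - 2.029518) / (-1.806) = 1.518,   |z_2| = 1.518.
Moduli of all roots: 0.7295, 1.5180.
All moduli strictly greater than 1? No.
Verdict: Not stationary.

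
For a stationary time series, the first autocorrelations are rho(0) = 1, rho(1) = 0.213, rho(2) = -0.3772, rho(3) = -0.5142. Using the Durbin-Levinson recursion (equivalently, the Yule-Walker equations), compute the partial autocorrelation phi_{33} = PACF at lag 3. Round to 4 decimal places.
\phi_{33} = -0.3961

The PACF at lag k is phi_{kk}, the last component of the solution
to the Yule-Walker system G_k phi = r_k where
  (G_k)_{ij} = rho(|i - j|), (r_k)_i = rho(i), i,j = 1..k.
Equivalently, Durbin-Levinson gives phi_{kk} iteratively:
  phi_{11} = rho(1)
  phi_{kk} = [rho(k) - sum_{j=1..k-1} phi_{k-1,j} rho(k-j)]
            / [1 - sum_{j=1..k-1} phi_{k-1,j} rho(j)],
  phi_{k,j} = phi_{k-1,j} - phi_{kk} phi_{k-1,k-j},  j = 1..k-1.
Step k = 1:
  phi_11 = rho(1) = 0.213.
Step k = 2:
  phi_22 = [rho(2) - phi_11 rho(1)] / [1 - phi_11 rho(1)] = [-0.3772 - (0.213)(0.213)] / [1 - (0.213)(0.213)]
         = -0.422569 / 0.954631 = -0.442652.
  Update: phi_21 = phi_11 - phi_22 phi_11 = 0.213 - (-0.442652)(0.213) = 0.307285.
Step k = 3:
  phi_33 = [rho(3) - phi_21 rho(2) - phi_22 rho(1)] / [1 - phi_21 rho(1) - phi_22 rho(2)]
    numerator   = -0.5142 - (0.307285)(-0.3772) - (-0.442652)(0.213) = -0.30400737
    denominator = 1 - (0.307285)(0.213) - (-0.442652)(-0.3772) = 0.76758013
  phi_33 = -0.30400737 / 0.76758013 = -0.3961.
Therefore phi_{33} = -0.3961.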